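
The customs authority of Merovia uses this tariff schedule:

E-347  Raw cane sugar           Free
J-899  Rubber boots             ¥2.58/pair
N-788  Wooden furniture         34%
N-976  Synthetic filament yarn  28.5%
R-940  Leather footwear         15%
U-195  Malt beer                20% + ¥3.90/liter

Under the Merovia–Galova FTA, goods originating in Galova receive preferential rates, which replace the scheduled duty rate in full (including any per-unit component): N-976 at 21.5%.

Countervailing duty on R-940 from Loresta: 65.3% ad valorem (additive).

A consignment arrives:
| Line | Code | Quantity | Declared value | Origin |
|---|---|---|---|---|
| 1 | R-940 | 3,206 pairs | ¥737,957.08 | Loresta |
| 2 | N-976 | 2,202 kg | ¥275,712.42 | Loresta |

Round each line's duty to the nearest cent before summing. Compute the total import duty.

Line 1 (R-940, Loresta, 3,206 pairs, ¥737,957.08):
Base rate for R-940 is 15%.
Additional duty on R-940 from Loresta: +65.3%. Applied ad valorem rate: 15% + 65.3% = 80.3%.
Duty = ¥737,957.08 × 80.3% = ¥592,579.54.
Line 2 (N-976, Loresta, 2,202 kg, ¥275,712.42):
Base rate for N-976 is 28.5%.
N-976 has an FTA preferential rate, but origin Loresta is not Galova; base rate stands.
Duty = ¥275,712.42 × 28.5% = ¥78,578.04.
Total = ¥592,579.54 + ¥78,578.04 = ¥671,157.58.

¥671,157.58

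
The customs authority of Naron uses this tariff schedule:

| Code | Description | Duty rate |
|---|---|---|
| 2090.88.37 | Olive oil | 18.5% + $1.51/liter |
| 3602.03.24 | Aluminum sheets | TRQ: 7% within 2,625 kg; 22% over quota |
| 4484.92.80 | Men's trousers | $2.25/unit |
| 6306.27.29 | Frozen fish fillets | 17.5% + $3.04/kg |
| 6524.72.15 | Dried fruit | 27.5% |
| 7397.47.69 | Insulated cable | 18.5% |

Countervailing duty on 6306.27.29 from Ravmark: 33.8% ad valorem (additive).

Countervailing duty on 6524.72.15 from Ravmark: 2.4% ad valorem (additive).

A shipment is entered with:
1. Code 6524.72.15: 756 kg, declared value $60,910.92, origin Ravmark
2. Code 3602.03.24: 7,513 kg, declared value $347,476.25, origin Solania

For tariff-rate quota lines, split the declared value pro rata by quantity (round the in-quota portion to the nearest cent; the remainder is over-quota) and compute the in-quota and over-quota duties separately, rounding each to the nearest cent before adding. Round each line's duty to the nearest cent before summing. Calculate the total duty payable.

Line 1 (6524.72.15, Ravmark, 756 kg, $60,910.92):
Base rate for 6524.72.15 is 27.5%.
Additional duty on 6524.72.15 from Ravmark: +2.4%. Applied ad valorem rate: 27.5% + 2.4% = 29.9%.
Duty = $60,910.92 × 29.9% = $18,212.37.
Line 2 (3602.03.24, Solania, 7,513 kg, $347,476.25):
Code 3602.03.24 is under a tariff-rate quota (threshold 2,625 kg). In-quota: 2,625 kg at 7%; over-quota: 4,888 kg at 22%.
Pro-rata value split: in-quota = $347,476.25 × 2,625/7,513 = $121,406.25; over-quota = $347,476.25 − $121,406.25 = $226,070.00.
In-quota duty = $121,406.25 × 7% = $8,498.44. Over-quota duty = $226,070.00 × 22% = $49,735.40.
Line duty = $8,498.44 + $49,735.40 = $58,233.84.
Total = $18,212.37 + $58,233.84 = $76,446.21.

$76,446.21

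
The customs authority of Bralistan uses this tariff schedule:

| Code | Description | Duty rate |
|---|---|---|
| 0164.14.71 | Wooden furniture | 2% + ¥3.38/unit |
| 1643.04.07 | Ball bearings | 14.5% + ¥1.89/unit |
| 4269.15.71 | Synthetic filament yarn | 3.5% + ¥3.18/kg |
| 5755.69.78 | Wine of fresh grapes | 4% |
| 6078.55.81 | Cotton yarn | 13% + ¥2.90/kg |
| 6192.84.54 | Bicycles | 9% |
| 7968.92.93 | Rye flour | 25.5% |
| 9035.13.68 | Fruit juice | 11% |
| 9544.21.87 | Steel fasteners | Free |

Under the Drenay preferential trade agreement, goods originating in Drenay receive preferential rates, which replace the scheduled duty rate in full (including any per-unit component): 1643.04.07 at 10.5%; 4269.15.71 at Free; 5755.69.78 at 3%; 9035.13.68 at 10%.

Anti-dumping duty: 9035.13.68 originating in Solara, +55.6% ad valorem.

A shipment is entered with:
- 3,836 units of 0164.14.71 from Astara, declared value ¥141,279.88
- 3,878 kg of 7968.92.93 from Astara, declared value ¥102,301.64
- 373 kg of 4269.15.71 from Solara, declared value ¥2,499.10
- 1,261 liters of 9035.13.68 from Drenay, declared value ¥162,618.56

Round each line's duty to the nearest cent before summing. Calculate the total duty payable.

Line 1 (0164.14.71, Astara, 3,836 units, ¥141,279.88):
Base rate for 0164.14.71 is 2% + ¥3.38/unit.
Duty = ¥141,279.88 × 2% + 3,836 × ¥3.38 = ¥15,791.28.
Line 2 (7968.92.93, Astara, 3,878 kg, ¥102,301.64):
Base rate for 7968.92.93 is 25.5%.
Duty = ¥102,301.64 × 25.5% = ¥26,086.92.
Line 3 (4269.15.71, Solara, 373 kg, ¥2,499.10):
Base rate for 4269.15.71 is 3.5% + ¥3.18/kg.
4269.15.71 has an FTA preferential rate, but origin Solara is not Drenay; base rate stands.
Duty = ¥2,499.10 × 3.5% + 373 × ¥3.18 = ¥1,273.61.
Line 4 (9035.13.68, Drenay, 1,261 liters, ¥162,618.56):
Base rate for 9035.13.68 is 11%.
Origin Drenay qualifies under the Bralistan–Drenay agreement and 9035.13.68 is covered: preferential rate 10% applies instead.
The additional-duty order on 9035.13.68 targets Solara, not Drenay; it does not apply.
Duty = ¥162,618.56 × 10% = ¥16,261.86.
Total = ¥15,791.28 + ¥26,086.92 + ¥1,273.61 + ¥16,261.86 = ¥59,413.67.

¥59,413.67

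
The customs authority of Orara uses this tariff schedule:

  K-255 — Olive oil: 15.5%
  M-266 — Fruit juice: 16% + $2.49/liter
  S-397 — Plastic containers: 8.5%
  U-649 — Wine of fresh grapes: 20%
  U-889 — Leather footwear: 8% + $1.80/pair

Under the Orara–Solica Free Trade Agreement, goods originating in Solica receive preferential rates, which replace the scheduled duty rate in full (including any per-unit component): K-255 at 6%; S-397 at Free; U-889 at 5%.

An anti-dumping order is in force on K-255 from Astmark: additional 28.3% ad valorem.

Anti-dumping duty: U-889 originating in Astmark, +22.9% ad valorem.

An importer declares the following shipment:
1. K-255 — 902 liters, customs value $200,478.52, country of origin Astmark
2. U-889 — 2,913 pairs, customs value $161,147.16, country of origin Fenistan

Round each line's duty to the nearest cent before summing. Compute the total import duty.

Line 1 (K-255, Astmark, 902 liters, $200,478.52):
Base rate for K-255 is 15.5%.
K-255 has an FTA preferential rate, but origin Astmark is not Solica; base rate stands.
Additional duty on K-255 from Astmark: +28.3%. Applied ad valorem rate: 15.5% + 28.3% = 43.8%.
Duty = $200,478.52 × 43.8% = $87,809.59.
Line 2 (U-889, Fenistan, 2,913 pairs, $161,147.16):
Base rate for U-889 is 8% + $1.80/pair.
U-889 has an FTA preferential rate, but origin Fenistan is not Solica; base rate stands.
The additional-duty order on U-889 targets Astmark, not Fenistan; it does not apply.
Duty = $161,147.16 × 8% + 2,913 × $1.80 = $18,135.17.
Total = $87,809.59 + $18,135.17 = $105,944.76.

$105,944.76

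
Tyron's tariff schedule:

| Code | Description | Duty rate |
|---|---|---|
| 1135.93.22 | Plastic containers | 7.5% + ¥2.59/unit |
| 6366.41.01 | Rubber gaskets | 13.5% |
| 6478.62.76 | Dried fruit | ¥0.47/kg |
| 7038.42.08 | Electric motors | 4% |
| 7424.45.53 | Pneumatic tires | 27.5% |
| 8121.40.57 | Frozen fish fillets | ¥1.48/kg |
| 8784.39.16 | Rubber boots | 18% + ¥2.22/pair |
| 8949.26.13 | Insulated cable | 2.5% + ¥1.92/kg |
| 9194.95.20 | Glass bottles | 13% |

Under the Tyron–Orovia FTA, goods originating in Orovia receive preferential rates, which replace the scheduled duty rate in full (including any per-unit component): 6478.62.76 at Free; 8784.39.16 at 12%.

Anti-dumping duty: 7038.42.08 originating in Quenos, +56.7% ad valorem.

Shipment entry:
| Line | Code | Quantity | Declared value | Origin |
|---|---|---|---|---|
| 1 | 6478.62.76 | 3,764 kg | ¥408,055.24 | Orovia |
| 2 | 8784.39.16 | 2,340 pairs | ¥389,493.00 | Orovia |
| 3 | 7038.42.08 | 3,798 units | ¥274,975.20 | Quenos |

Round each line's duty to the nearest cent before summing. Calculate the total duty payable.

Line 1 (6478.62.76, Orovia, 3,764 kg, ¥408,055.24):
Base rate for 6478.62.76 is ¥0.47/kg.
Origin Orovia qualifies under the Tyron–Orovia agreement and 6478.62.76 is covered: preferential rate Free applies instead.
Duty = ¥408,055.24 × 0% = ¥0.00.
Line 2 (8784.39.16, Orovia, 2,340 pairs, ¥389,493.00):
Base rate for 8784.39.16 is 18% + ¥2.22/pair.
Origin Orovia qualifies under the Tyron–Orovia agreement and 8784.39.16 is covered: preferential rate 12% applies instead.
Duty = ¥389,493.00 × 12% = ¥46,739.16.
Line 3 (7038.42.08, Quenos, 3,798 units, ¥274,975.20):
Base rate for 7038.42.08 is 4%.
Additional duty on 7038.42.08 from Quenos: +56.7%. Applied ad valorem rate: 4% + 56.7% = 60.7%.
Duty = ¥274,975.20 × 60.7% = ¥166,909.95.
Total = ¥0.00 + ¥46,739.16 + ¥166,909.95 = ¥213,649.11.

¥213,649.11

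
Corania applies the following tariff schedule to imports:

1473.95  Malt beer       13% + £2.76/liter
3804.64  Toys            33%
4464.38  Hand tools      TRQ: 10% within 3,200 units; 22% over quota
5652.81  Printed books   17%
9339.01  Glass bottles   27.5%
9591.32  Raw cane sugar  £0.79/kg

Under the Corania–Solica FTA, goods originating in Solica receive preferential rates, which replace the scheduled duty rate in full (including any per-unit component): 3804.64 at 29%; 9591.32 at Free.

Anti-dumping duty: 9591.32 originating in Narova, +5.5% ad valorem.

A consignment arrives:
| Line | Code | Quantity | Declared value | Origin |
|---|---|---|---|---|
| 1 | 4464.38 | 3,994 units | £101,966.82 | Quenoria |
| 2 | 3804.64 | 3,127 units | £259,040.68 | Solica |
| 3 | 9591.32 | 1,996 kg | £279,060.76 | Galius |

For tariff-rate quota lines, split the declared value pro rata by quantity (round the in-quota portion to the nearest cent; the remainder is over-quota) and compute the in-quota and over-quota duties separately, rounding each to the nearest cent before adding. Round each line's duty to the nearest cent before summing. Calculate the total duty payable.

Line 1 (4464.38, Quenoria, 3,994 units, £101,966.82):
Code 4464.38 is under a tariff-rate quota (threshold 3,200 units). In-quota: 3,200 units at 10%; over-quota: 794 units at 22%.
Pro-rata value split: in-quota = £101,966.82 × 3,200/3,994 = £81,696.00; over-quota = £101,966.82 − £81,696.00 = £20,270.82.
In-quota duty = £81,696.00 × 10% = £8,169.60. Over-quota duty = £20,270.82 × 22% = £4,459.58.
Line duty = £8,169.60 + £4,459.58 = £12,629.18.
Line 2 (3804.64, Solica, 3,127 units, £259,040.68):
Base rate for 3804.64 is 33%.
Origin Solica qualifies under the Corania–Solica agreement and 3804.64 is covered: preferential rate 29% applies instead.
Duty = £259,040.68 × 29% = £75,121.80.
Line 3 (9591.32, Galius, 1,996 kg, £279,060.76):
Base rate for 9591.32 is £0.79/kg.
9591.32 has an FTA preferential rate, but origin Galius is not Solica; base rate stands.
The additional-duty order on 9591.32 targets Narova, not Galius; it does not apply.
Duty = 1,996 × £0.79 = £1,576.84.
Total = £12,629.18 + £75,121.80 + £1,576.84 = £89,327.82.

£89,327.82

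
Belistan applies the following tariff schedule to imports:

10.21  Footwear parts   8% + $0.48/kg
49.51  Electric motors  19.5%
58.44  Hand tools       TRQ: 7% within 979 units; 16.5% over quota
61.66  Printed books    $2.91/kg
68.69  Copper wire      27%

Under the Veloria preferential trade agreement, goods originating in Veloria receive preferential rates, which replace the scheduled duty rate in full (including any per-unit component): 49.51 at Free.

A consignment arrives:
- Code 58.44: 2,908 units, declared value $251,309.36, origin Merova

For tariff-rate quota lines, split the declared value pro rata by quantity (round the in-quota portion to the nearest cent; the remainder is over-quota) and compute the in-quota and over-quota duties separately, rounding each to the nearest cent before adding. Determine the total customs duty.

$33,428.55

Line 1 (58.44, Merova, 2,908 units, $251,309.36):
Code 58.44 is under a tariff-rate quota (threshold 979 units). In-quota: 979 units at 7%; over-quota: 1,929 units at 16.5%.
Pro-rata value split: in-quota = $251,309.36 × 979/2,908 = $84,605.18; over-quota = $251,309.36 − $84,605.18 = $166,704.18.
In-quota duty = $84,605.18 × 7% = $5,922.36. Over-quota duty = $166,704.18 × 16.5% = $27,506.19.
Line duty = $5,922.36 + $27,506.19 = $33,428.55.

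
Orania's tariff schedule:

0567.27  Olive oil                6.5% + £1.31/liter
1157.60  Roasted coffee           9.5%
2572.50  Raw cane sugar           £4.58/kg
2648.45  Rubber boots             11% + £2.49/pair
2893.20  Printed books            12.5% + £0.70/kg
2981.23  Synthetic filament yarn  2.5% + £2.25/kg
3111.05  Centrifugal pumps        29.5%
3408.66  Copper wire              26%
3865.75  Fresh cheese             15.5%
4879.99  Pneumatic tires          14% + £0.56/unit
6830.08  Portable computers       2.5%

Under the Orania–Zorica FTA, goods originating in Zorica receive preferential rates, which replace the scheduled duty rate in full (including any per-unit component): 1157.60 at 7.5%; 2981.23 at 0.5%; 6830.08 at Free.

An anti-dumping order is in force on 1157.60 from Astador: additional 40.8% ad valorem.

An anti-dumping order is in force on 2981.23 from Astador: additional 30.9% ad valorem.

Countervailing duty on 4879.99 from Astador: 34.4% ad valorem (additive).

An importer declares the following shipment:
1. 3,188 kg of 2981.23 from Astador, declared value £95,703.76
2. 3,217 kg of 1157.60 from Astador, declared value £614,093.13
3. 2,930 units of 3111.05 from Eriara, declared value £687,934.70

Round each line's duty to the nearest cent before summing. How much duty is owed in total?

£550,967.64

Line 1 (2981.23, Astador, 3,188 kg, £95,703.76):
Base rate for 2981.23 is 2.5% + £2.25/kg.
2981.23 has an FTA preferential rate, but origin Astador is not Zorica; base rate stands.
Additional duty on 2981.23 from Astador: +30.9%. Applied ad valorem rate: 2.5% + 30.9% = 33.4%.
Duty = £95,703.76 × 33.4% + 3,188 × £2.25 = £39,138.06.
Line 2 (1157.60, Astador, 3,217 kg, £614,093.13):
Base rate for 1157.60 is 9.5%.
1157.60 has an FTA preferential rate, but origin Astador is not Zorica; base rate stands.
Additional duty on 1157.60 from Astador: +40.8%. Applied ad valorem rate: 9.5% + 40.8% = 50.3%.
Duty = £614,093.13 × 50.3% = £308,888.84.
Line 3 (3111.05, Eriara, 2,930 units, £687,934.70):
Base rate for 3111.05 is 29.5%.
Duty = £687,934.70 × 29.5% = £202,940.74.
Total = £39,138.06 + £308,888.84 + £202,940.74 = £550,967.64.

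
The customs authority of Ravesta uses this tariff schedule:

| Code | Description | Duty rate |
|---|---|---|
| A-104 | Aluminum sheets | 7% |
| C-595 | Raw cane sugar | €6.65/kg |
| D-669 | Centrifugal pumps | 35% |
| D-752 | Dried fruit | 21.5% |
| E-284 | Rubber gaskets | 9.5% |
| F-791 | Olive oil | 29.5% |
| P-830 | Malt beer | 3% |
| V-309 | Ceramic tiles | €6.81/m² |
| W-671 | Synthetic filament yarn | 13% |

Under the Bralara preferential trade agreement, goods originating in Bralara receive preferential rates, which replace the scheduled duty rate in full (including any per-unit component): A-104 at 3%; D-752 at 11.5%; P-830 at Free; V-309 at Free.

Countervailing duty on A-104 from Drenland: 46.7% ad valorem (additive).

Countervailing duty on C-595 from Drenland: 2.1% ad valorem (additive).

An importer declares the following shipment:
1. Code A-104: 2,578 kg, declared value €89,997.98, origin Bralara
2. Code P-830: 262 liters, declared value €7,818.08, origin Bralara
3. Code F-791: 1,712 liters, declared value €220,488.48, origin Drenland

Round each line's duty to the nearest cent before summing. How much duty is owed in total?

Line 1 (A-104, Bralara, 2,578 kg, €89,997.98):
Base rate for A-104 is 7%.
Origin Bralara qualifies under the Ravesta–Bralara agreement and A-104 is covered: preferential rate 3% applies instead.
The additional-duty order on A-104 targets Drenland, not Bralara; it does not apply.
Duty = €89,997.98 × 3% = €2,699.94.
Line 2 (P-830, Bralara, 262 liters, €7,818.08):
Base rate for P-830 is 3%.
Origin Bralara qualifies under the Ravesta–Bralara agreement and P-830 is covered: preferential rate Free applies instead.
Duty = €7,818.08 × 0% = €0.00.
Line 3 (F-791, Drenland, 1,712 liters, €220,488.48):
Base rate for F-791 is 29.5%.
Duty = €220,488.48 × 29.5% = €65,044.10.
Total = €2,699.94 + €0.00 + €65,044.10 = €67,744.04.

€67,744.04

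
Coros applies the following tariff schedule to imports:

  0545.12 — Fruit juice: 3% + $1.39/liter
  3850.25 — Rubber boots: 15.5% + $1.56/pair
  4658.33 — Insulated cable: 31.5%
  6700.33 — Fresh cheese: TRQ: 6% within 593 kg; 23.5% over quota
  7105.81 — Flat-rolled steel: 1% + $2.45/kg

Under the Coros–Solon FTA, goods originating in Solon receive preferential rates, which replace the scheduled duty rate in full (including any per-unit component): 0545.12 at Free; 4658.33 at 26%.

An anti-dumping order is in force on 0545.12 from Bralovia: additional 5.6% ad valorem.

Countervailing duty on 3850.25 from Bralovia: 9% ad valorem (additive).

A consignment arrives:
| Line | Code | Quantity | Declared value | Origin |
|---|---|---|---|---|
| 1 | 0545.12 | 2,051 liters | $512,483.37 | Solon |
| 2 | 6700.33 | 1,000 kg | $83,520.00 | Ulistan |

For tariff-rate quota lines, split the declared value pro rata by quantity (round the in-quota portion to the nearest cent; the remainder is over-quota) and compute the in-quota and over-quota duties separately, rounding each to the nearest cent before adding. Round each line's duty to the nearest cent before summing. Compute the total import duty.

$10,959.91

Line 1 (0545.12, Solon, 2,051 liters, $512,483.37):
Base rate for 0545.12 is 3% + $1.39/liter.
Origin Solon qualifies under the Coros–Solon agreement and 0545.12 is covered: preferential rate Free applies instead.
The additional-duty order on 0545.12 targets Bralovia, not Solon; it does not apply.
Duty = $512,483.37 × 0% = $0.00.
Line 2 (6700.33, Ulistan, 1,000 kg, $83,520.00):
Code 6700.33 is under a tariff-rate quota (threshold 593 kg). In-quota: 593 kg at 6%; over-quota: 407 kg at 23.5%.
Pro-rata value split: in-quota = $83,520.00 × 593/1,000 = $49,527.36; over-quota = $83,520.00 − $49,527.36 = $33,992.64.
In-quota duty = $49,527.36 × 6% = $2,971.64. Over-quota duty = $33,992.64 × 23.5% = $7,988.27.
Line duty = $2,971.64 + $7,988.27 = $10,959.91.
Total = $0.00 + $10,959.91 = $10,959.91.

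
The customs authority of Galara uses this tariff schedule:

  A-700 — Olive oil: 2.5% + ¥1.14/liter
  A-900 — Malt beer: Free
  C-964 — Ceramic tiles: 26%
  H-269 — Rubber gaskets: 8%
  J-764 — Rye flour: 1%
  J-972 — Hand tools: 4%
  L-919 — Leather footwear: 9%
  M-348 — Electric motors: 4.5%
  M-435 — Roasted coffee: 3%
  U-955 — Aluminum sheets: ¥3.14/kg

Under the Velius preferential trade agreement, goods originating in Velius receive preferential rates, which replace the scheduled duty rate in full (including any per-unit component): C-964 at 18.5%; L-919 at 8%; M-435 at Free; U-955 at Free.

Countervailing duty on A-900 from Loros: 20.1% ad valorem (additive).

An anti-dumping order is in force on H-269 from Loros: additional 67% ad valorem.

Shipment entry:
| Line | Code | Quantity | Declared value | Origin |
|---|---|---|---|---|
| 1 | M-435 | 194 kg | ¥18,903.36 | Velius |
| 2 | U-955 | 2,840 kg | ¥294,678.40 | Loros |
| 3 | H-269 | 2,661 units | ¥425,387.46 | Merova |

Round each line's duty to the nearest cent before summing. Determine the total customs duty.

Line 1 (M-435, Velius, 194 kg, ¥18,903.36):
Base rate for M-435 is 3%.
Origin Velius qualifies under the Galara–Velius agreement and M-435 is covered: preferential rate Free applies instead.
Duty = ¥18,903.36 × 0% = ¥0.00.
Line 2 (U-955, Loros, 2,840 kg, ¥294,678.40):
Base rate for U-955 is ¥3.14/kg.
U-955 has an FTA preferential rate, but origin Loros is not Velius; base rate stands.
Duty = 2,840 × ¥3.14 = ¥8,917.60.
Line 3 (H-269, Merova, 2,661 units, ¥425,387.46):
Base rate for H-269 is 8%.
The additional-duty order on H-269 targets Loros, not Merova; it does not apply.
Duty = ¥425,387.46 × 8% = ¥34,031.00.
Total = ¥0.00 + ¥8,917.60 + ¥34,031.00 = ¥42,948.60.

¥42,948.60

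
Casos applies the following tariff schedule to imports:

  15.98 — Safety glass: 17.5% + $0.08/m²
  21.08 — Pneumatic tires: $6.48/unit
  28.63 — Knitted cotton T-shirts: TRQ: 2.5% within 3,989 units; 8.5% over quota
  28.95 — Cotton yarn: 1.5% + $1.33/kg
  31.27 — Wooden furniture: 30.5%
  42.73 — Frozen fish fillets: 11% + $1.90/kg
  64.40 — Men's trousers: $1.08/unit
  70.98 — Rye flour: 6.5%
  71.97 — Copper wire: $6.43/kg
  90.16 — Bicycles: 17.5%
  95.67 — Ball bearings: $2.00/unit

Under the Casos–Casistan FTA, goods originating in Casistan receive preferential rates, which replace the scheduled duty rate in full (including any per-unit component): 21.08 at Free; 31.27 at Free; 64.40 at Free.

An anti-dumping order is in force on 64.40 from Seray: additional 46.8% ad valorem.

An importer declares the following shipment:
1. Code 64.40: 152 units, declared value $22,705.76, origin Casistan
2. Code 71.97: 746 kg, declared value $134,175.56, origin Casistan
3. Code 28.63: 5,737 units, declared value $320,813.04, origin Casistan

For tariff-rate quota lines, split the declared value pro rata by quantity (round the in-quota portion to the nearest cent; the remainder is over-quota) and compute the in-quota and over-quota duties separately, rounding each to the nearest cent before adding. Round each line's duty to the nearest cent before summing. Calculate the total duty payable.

$18,681.99

Line 1 (64.40, Casistan, 152 units, $22,705.76):
Base rate for 64.40 is $1.08/unit.
Origin Casistan qualifies under the Casos–Casistan agreement and 64.40 is covered: preferential rate Free applies instead.
The additional-duty order on 64.40 targets Seray, not Casistan; it does not apply.
Duty = $22,705.76 × 0% = $0.00.
Line 2 (71.97, Casistan, 746 kg, $134,175.56):
Base rate for 71.97 is $6.43/kg.
Origin Casistan is the FTA partner but 71.97 is not on the preference list; base rate stands.
Duty = 746 × $6.43 = $4,796.78.
Line 3 (28.63, Casistan, 5,737 units, $320,813.04):
Code 28.63 is under a tariff-rate quota (threshold 3,989 units). In-quota: 3,989 units at 2.5%; over-quota: 1,748 units at 8.5%.
Pro-rata value split: in-quota = $320,813.04 × 3,989/5,737 = $223,064.88; over-quota = $320,813.04 − $223,064.88 = $97,748.16.
In-quota duty = $223,064.88 × 2.5% = $5,576.62. Over-quota duty = $97,748.16 × 8.5% = $8,308.59.
Line duty = $5,576.62 + $8,308.59 = $13,885.21.
Total = $0.00 + $4,796.78 + $13,885.21 = $18,681.99.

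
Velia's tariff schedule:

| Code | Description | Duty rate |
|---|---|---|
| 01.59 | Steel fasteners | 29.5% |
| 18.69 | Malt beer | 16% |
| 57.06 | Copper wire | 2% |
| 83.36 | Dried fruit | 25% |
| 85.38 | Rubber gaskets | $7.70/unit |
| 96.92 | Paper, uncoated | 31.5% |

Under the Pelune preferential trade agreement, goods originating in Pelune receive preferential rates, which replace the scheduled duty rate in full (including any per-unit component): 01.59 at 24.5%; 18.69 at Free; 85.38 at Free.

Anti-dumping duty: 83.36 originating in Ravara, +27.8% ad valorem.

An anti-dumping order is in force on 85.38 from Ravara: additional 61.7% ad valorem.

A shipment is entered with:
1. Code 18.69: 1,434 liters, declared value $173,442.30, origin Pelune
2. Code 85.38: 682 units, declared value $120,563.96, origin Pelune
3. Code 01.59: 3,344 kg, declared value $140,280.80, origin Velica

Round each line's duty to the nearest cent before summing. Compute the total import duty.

$41,382.84

Line 1 (18.69, Pelune, 1,434 liters, $173,442.30):
Base rate for 18.69 is 16%.
Origin Pelune qualifies under the Velia–Pelune agreement and 18.69 is covered: preferential rate Free applies instead.
Duty = $173,442.30 × 0% = $0.00.
Line 2 (85.38, Pelune, 682 units, $120,563.96):
Base rate for 85.38 is $7.70/unit.
Origin Pelune qualifies under the Velia–Pelune agreement and 85.38 is covered: preferential rate Free applies instead.
The additional-duty order on 85.38 targets Ravara, not Pelune; it does not apply.
Duty = $120,563.96 × 0% = $0.00.
Line 3 (01.59, Velica, 3,344 kg, $140,280.80):
Base rate for 01.59 is 29.5%.
01.59 has an FTA preferential rate, but origin Velica is not Pelune; base rate stands.
Duty = $140,280.80 × 29.5% = $41,382.84.
Total = $0.00 + $0.00 + $41,382.84 = $41,382.84.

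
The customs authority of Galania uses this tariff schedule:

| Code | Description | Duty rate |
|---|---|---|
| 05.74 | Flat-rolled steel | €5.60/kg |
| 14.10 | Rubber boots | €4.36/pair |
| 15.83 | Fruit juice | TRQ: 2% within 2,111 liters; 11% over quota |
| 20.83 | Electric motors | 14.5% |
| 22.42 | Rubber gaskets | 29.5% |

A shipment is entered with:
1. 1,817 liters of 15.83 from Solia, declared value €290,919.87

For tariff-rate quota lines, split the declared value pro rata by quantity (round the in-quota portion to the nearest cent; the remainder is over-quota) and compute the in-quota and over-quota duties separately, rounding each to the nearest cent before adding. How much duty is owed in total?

€5,818.40

Line 1 (15.83, Solia, 1,817 liters, €290,919.87):
Code 15.83 is under a tariff-rate quota (threshold 2,111 liters). Quantity 1,817 liters is within the quota, so the in-quota rate 2% applies to the full value.
Duty = €290,919.87 × 2% = €5,818.40.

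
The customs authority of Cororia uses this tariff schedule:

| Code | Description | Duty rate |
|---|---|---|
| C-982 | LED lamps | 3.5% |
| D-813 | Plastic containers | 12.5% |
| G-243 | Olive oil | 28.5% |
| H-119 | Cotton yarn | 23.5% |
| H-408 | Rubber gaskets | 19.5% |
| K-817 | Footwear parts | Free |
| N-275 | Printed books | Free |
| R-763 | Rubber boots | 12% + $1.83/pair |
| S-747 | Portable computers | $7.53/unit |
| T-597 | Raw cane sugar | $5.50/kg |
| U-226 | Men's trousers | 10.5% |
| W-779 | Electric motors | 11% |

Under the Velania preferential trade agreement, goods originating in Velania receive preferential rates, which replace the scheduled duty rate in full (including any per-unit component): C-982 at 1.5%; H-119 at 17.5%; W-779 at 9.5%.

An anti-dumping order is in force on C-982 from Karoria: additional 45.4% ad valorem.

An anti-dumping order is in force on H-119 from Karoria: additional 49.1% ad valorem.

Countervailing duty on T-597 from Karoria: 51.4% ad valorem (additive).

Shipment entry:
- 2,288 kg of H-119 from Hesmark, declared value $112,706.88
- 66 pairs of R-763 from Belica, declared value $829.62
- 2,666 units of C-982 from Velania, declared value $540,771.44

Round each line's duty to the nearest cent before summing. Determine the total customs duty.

$34,818.02

Line 1 (H-119, Hesmark, 2,288 kg, $112,706.88):
Base rate for H-119 is 23.5%.
H-119 has an FTA preferential rate, but origin Hesmark is not Velania; base rate stands.
The additional-duty order on H-119 targets Karoria, not Hesmark; it does not apply.
Duty = $112,706.88 × 23.5% = $26,486.12.
Line 2 (R-763, Belica, 66 pairs, $829.62):
Base rate for R-763 is 12% + $1.83/pair.
Duty = $829.62 × 12% + 66 × $1.83 = $220.33.
Line 3 (C-982, Velania, 2,666 units, $540,771.44):
Base rate for C-982 is 3.5%.
Origin Velania qualifies under the Cororia–Velania agreement and C-982 is covered: preferential rate 1.5% applies instead.
The additional-duty order on C-982 targets Karoria, not Velania; it does not apply.
Duty = $540,771.44 × 1.5% = $8,111.57.
Total = $26,486.12 + $220.33 + $8,111.57 = $34,818.02.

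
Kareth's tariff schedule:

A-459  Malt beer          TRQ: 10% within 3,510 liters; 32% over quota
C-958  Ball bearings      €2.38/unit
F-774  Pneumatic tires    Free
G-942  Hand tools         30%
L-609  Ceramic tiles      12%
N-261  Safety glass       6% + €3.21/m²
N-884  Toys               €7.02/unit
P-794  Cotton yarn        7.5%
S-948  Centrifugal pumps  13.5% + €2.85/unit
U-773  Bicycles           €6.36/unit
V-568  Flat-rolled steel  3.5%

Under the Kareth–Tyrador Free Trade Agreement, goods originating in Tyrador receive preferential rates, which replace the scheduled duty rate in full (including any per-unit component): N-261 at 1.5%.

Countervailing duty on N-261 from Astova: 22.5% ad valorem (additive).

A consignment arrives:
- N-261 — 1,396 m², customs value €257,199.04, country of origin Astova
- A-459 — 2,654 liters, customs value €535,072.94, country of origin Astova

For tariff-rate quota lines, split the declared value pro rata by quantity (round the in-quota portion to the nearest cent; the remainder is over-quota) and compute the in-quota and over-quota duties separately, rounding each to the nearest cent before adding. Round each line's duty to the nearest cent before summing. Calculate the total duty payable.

€131,290.18

Line 1 (N-261, Astova, 1,396 m², €257,199.04):
Base rate for N-261 is 6% + €3.21/m².
N-261 has an FTA preferential rate, but origin Astova is not Tyrador; base rate stands.
Additional duty on N-261 from Astova: +22.5%. Applied ad valorem rate: 6% + 22.5% = 28.5%.
Duty = €257,199.04 × 28.5% + 1,396 × €3.21 = €77,782.89.
Line 2 (A-459, Astova, 2,654 liters, €535,072.94):
Code A-459 is under a tariff-rate quota (threshold 3,510 liters). Quantity 2,654 liters is within the quota, so the in-quota rate 10% applies to the full value.
Duty = €535,072.94 × 10% = €53,507.29.
Total = €77,782.89 + €53,507.29 = €131,290.18.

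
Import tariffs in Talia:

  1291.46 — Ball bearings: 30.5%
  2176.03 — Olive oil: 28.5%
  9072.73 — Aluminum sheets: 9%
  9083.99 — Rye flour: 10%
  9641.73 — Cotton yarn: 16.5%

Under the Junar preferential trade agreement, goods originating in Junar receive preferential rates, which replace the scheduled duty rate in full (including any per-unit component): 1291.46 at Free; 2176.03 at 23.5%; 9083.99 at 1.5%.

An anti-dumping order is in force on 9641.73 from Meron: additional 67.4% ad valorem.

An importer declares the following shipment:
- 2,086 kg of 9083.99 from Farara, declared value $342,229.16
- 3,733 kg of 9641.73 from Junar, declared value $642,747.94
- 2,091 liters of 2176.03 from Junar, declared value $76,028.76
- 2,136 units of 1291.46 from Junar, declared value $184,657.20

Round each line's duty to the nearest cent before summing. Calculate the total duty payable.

Line 1 (9083.99, Farara, 2,086 kg, $342,229.16):
Base rate for 9083.99 is 10%.
9083.99 has an FTA preferential rate, but origin Farara is not Junar; base rate stands.
Duty = $342,229.16 × 10% = $34,222.92.
Line 2 (9641.73, Junar, 3,733 kg, $642,747.94):
Base rate for 9641.73 is 16.5%.
Origin Junar is the FTA partner but 9641.73 is not on the preference list; base rate stands.
The additional-duty order on 9641.73 targets Meron, not Junar; it does not apply.
Duty = $642,747.94 × 16.5% = $106,053.41.
Line 3 (2176.03, Junar, 2,091 liters, $76,028.76):
Base rate for 2176.03 is 28.5%.
Origin Junar qualifies under the Talia–Junar agreement and 2176.03 is covered: preferential rate 23.5% applies instead.
Duty = $76,028.76 × 23.5% = $17,866.76.
Line 4 (1291.46, Junar, 2,136 units, $184,657.20):
Base rate for 1291.46 is 30.5%.
Origin Junar qualifies under the Talia–Junar agreement and 1291.46 is covered: preferential rate Free applies instead.
Duty = $184,657.20 × 0% = $0.00.
Total = $34,222.92 + $106,053.41 + $17,866.76 + $0.00 = $158,143.09.

$158,143.09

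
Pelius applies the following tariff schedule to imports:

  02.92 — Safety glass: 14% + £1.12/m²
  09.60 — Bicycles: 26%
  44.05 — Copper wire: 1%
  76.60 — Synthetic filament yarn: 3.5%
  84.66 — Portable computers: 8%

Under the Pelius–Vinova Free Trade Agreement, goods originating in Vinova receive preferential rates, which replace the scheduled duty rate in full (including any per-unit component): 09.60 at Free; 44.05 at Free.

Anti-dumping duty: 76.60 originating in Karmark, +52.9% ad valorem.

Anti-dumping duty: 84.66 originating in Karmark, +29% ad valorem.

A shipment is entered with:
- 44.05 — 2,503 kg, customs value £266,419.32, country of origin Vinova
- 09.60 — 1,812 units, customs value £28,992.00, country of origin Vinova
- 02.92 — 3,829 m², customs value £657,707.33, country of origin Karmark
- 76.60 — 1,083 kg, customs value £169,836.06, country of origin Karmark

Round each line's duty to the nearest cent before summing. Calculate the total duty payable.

£192,155.05

Line 1 (44.05, Vinova, 2,503 kg, £266,419.32):
Base rate for 44.05 is 1%.
Origin Vinova qualifies under the Pelius–Vinova agreement and 44.05 is covered: preferential rate Free applies instead.
Duty = £266,419.32 × 0% = £0.00.
Line 2 (09.60, Vinova, 1,812 units, £28,992.00):
Base rate for 09.60 is 26%.
Origin Vinova qualifies under the Pelius–Vinova agreement and 09.60 is covered: preferential rate Free applies instead.
Duty = £28,992.00 × 0% = £0.00.
Line 3 (02.92, Karmark, 3,829 m², £657,707.33):
Base rate for 02.92 is 14% + £1.12/m².
Duty = £657,707.33 × 14% + 3,829 × £1.12 = £96,367.51.
Line 4 (76.60, Karmark, 1,083 kg, £169,836.06):
Base rate for 76.60 is 3.5%.
Additional duty on 76.60 from Karmark: +52.9%. Applied ad valorem rate: 3.5% + 52.9% = 56.4%.
Duty = £169,836.06 × 56.4% = £95,787.54.
Total = £0.00 + £0.00 + £96,367.51 + £95,787.54 = £192,155.05.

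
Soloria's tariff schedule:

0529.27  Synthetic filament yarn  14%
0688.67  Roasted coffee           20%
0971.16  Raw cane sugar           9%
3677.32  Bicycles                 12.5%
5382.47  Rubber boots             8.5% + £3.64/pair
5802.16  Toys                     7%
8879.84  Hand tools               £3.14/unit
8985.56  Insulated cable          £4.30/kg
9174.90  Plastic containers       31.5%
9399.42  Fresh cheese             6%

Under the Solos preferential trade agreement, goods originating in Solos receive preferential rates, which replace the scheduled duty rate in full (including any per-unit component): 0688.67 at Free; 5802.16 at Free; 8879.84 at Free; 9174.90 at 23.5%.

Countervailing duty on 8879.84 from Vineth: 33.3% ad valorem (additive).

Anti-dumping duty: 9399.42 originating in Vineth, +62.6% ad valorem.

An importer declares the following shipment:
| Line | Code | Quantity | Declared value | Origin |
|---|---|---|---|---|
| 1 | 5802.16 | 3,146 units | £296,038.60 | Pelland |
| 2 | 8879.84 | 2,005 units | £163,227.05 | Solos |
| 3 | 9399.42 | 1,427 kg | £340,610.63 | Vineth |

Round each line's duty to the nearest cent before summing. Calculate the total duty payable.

Line 1 (5802.16, Pelland, 3,146 units, £296,038.60):
Base rate for 5802.16 is 7%.
5802.16 has an FTA preferential rate, but origin Pelland is not Solos; base rate stands.
Duty = £296,038.60 × 7% = £20,722.70.
Line 2 (8879.84, Solos, 2,005 units, £163,227.05):
Base rate for 8879.84 is £3.14/unit.
Origin Solos qualifies under the Soloria–Solos agreement and 8879.84 is covered: preferential rate Free applies instead.
The additional-duty order on 8879.84 targets Vineth, not Solos; it does not apply.
Duty = £163,227.05 × 0% = £0.00.
Line 3 (9399.42, Vineth, 1,427 kg, £340,610.63):
Base rate for 9399.42 is 6%.
Additional duty on 9399.42 from Vineth: +62.6%. Applied ad valorem rate: 6% + 62.6% = 68.6%.
Duty = £340,610.63 × 68.6% = £233,658.89.
Total = £20,722.70 + £0.00 + £233,658.89 = £254,381.59.

£254,381.59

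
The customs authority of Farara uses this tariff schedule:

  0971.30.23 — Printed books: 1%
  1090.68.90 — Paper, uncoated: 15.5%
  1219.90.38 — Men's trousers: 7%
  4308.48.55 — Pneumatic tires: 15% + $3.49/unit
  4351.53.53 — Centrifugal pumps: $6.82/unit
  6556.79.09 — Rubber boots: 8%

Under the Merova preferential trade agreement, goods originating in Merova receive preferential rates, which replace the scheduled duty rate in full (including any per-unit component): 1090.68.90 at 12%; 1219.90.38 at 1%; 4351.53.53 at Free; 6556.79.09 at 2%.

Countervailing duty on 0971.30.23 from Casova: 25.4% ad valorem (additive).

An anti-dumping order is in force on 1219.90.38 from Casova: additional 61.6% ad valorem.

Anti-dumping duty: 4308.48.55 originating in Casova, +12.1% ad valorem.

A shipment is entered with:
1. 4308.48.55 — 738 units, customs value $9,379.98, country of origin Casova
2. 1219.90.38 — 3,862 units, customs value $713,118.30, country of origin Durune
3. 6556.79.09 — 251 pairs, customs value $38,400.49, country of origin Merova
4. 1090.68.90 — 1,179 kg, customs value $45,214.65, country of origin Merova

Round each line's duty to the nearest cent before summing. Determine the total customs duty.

Line 1 (4308.48.55, Casova, 738 units, $9,379.98):
Base rate for 4308.48.55 is 15% + $3.49/unit.
Additional duty on 4308.48.55 from Casova: +12.1%. Applied ad valorem rate: 15% + 12.1% = 27.1%.
Duty = $9,379.98 × 27.1% + 738 × $3.49 = $5,117.59.
Line 2 (1219.90.38, Durune, 3,862 units, $713,118.30):
Base rate for 1219.90.38 is 7%.
1219.90.38 has an FTA preferential rate, but origin Durune is not Merova; base rate stands.
The additional-duty order on 1219.90.38 targets Casova, not Durune; it does not apply.
Duty = $713,118.30 × 7% = $49,918.28.
Line 3 (6556.79.09, Merova, 251 pairs, $38,400.49):
Base rate for 6556.79.09 is 8%.
Origin Merova qualifies under the Farara–Merova agreement and 6556.79.09 is covered: preferential rate 2% applies instead.
Duty = $38,400.49 × 2% = $768.01.
Line 4 (1090.68.90, Merova, 1,179 kg, $45,214.65):
Base rate for 1090.68.90 is 15.5%.
Origin Merova qualifies under the Farara–Merova agreement and 1090.68.90 is covered: preferential rate 12% applies instead.
Duty = $45,214.65 × 12% = $5,425.76.
Total = $5,117.59 + $49,918.28 + $768.01 + $5,425.76 = $61,229.64.

$61,229.64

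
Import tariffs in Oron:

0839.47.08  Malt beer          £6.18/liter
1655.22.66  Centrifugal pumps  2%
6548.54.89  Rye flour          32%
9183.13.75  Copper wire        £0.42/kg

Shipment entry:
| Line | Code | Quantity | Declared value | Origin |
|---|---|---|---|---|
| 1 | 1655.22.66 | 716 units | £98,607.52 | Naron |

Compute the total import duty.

£1,972.15

Line 1 (1655.22.66, Naron, 716 units, £98,607.52):
Base rate for 1655.22.66 is 2%.
Duty = £98,607.52 × 2% = £1,972.15.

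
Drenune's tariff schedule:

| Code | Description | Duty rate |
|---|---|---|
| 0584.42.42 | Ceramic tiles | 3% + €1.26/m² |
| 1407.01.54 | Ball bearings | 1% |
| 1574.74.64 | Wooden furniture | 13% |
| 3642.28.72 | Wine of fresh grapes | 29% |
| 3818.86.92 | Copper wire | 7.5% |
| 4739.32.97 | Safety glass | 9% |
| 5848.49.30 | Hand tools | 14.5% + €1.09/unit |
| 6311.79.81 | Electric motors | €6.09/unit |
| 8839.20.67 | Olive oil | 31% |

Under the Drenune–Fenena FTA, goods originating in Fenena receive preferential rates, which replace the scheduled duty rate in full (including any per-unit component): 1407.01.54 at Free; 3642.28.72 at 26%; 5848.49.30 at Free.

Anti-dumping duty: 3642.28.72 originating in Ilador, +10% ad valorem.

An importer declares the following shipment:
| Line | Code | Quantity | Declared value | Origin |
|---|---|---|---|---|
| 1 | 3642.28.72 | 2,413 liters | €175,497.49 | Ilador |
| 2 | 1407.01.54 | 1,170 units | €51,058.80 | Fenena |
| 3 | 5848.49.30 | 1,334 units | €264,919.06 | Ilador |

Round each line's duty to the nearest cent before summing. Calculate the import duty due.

Line 1 (3642.28.72, Ilador, 2,413 liters, €175,497.49):
Base rate for 3642.28.72 is 29%.
3642.28.72 has an FTA preferential rate, but origin Ilador is not Fenena; base rate stands.
Additional duty on 3642.28.72 from Ilador: +10%. Applied ad valorem rate: 29% + 10% = 39%.
Duty = €175,497.49 × 39% = €68,444.02.
Line 2 (1407.01.54, Fenena, 1,170 units, €51,058.80):
Base rate for 1407.01.54 is 1%.
Origin Fenena qualifies under the Drenune–Fenena agreement and 1407.01.54 is covered: preferential rate Free applies instead.
Duty = €51,058.80 × 0% = €0.00.
Line 3 (5848.49.30, Ilador, 1,334 units, €264,919.06):
Base rate for 5848.49.30 is 14.5% + €1.09/unit.
5848.49.30 has an FTA preferential rate, but origin Ilador is not Fenena; base rate stands.
Duty = €264,919.06 × 14.5% + 1,334 × €1.09 = €39,867.32.
Total = €68,444.02 + €0.00 + €39,867.32 = €108,311.34.

€108,311.34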